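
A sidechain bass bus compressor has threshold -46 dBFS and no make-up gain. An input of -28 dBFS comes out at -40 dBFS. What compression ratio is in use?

Input overshoot = -28 − (-46) = 18 dB; output overshoot = -40 − (-46) = 6 dB.
Ratio = 18 / 6 = 3.

3:1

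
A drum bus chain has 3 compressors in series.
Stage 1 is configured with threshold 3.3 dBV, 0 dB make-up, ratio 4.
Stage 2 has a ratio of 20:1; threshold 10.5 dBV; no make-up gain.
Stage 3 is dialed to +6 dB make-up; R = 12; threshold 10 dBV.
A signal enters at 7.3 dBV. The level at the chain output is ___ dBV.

10.3 dBV

Stage 1: 7.3 dBV is 4 dB over 3.3 dBV; at 4:1 that becomes 1 dB over, giving 4.3 dBV.
Stage 2: 4.3 dBV ≤ 10.5 dBV, so stage 2 doesn't engage; output 4.3 dBV.
Stage 3: below threshold (4.3 ≤ 10); passes unchanged; make-up brings it to 10.3 dBV.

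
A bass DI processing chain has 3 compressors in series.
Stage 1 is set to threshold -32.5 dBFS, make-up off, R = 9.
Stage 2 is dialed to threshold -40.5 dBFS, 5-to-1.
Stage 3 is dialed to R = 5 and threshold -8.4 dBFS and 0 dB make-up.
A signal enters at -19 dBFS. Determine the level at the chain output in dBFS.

-38.6 dBFS

Stage 1: 13.5 dB above -32.5 dBFS, reduced 9:1 to 1.5 dB above → -31 dBFS.
Stage 2: -31 dBFS is 9.5 dB over -40.5 dBFS; at 5:1 that becomes 1.9 dB over, giving -38.6 dBFS.
Stage 3: -38.6 dBFS is at or below the -8.4 dBFS threshold — no compression; output -38.6 dBFS.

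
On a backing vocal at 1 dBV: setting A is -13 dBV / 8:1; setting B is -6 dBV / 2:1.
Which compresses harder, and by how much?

A, by 8.75 dB

A: GR = 14 − 14/8 = 12.25 dB.
B: GR = 7 − 7/2 = 3.5 dB.
A applies 8.75 dB more gain reduction.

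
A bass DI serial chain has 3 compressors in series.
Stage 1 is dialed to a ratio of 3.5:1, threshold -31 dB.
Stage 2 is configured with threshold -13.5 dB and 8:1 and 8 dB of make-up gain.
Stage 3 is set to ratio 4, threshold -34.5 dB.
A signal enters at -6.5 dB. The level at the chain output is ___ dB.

-29.875 dB

Stage 1: -6.5 dB is 24.5 dB over -31 dB; at 3.5:1 that becomes 7 dB over, giving -24 dB.
Stage 2: below threshold (-24 ≤ -13.5); passes unchanged; make-up brings it to -16 dB.
Stage 3: overshoot 18.5 dB → 18.5/4 = 4.625 dB → -29.875 dB.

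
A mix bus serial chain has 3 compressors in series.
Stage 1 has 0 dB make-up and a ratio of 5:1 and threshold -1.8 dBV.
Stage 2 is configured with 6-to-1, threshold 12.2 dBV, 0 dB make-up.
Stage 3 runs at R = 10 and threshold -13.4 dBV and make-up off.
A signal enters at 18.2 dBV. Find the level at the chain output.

Stage 1: 20 dB above -1.8 dBV, reduced 5:1 to 4 dB above → 2.2 dBV.
Stage 2: 2.2 dBV ≤ 12.2 dBV, so stage 2 doesn't engage; output 2.2 dBV.
Stage 3: 15.6 dB above -13.4 dBV, reduced 10:1 to 1.56 dB above → -11.84 dBV.

-11.84 dBV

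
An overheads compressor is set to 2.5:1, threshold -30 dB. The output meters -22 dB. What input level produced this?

-10 dB

The compressed level sits -22 − (-30) = 8 dB over threshold.
Undo the ratio: input overshoot = 8 × 2.5 = 20 dB, giving input = -10 dB.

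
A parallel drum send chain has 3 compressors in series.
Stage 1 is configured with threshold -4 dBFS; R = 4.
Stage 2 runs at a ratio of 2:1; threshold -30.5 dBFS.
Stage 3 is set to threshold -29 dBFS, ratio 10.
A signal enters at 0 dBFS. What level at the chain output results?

Stage 1: overshoot 4 dB → 4/4 = 1 dB → -3 dBFS.
Stage 2: overshoot 27.5 dB → 27.5/2 = 13.75 dB → -16.75 dBFS.
Stage 3: overshoot 12.25 dB → 12.25/10 = 1.225 dB → -27.775 dBFS.

-27.775 dBFS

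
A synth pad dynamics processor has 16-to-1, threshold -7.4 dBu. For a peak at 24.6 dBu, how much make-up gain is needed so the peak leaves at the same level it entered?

The peak compresses to -7.4 + 32/16 = -5.4 dBu.
To reach 24.6 dBu requires 24.6 − (-5.4) = 30 dB of make-up.

30 dB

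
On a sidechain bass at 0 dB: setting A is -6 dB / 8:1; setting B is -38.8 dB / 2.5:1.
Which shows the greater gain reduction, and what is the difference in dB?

A: GR = 6 − 6/8 = 5.25 dB.
B: GR = 38.8 − 38.8/2.5 = 23.28 dB.
B applies 18.03 dB more gain reduction.

B, by 18.03 dB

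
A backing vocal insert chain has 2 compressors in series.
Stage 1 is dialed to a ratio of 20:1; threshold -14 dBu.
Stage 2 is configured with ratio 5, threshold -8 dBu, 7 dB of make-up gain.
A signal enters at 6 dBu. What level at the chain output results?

Stage 1: 20 dB above -14 dBu, reduced 20:1 to 1 dB above → -13 dBu.
Stage 2: -13 dBu is at or below the -8 dBu threshold — no compression; make-up brings it to -6 dBu.

-6 dBu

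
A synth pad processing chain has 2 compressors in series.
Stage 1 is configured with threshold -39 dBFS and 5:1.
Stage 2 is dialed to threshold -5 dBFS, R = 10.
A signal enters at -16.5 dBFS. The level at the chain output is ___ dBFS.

Stage 1: overshoot 22.5 dB → 22.5/5 = 4.5 dB → -34.5 dBFS.
Stage 2: -34.5 dBFS is at or below the -5 dBFS threshold — no compression; output -34.5 dBFS.

-34.5 dBFS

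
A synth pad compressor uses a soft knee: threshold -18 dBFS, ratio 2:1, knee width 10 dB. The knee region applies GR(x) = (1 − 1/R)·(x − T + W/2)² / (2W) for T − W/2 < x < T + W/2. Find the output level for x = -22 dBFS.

x − T + W/2 = -22 − (-18) + 5 = 1.
GR = (1 − 1/2) × 1² / 20 = 0.5 × 1 / 20 = 0.025 dB.
Output = -22 − 0.025 = -22.025 dBFS.

-22.025 dBFS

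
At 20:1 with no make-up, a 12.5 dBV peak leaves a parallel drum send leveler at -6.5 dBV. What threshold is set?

-7.5 dBV

Gain reduction = 12.5 − (-6.5) = 19 dB; output overshoot = GR / (R − 1) = 19 / 19 = 1 dB.
Threshold = output − output overshoot = -6.5 − 1 = -7.5 dBV.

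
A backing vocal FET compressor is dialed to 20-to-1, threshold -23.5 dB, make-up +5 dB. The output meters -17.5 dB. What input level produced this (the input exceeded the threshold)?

Remove make-up: -17.5 − 5 = -22.5 dB.
The compressed level sits -22.5 − (-23.5) = 1 dB over threshold.
Undo the ratio: input overshoot = 1 × 20 = 20 dB, giving input = -3.5 dB.

-3.5 dB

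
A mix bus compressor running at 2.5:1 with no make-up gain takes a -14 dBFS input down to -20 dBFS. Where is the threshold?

Input is 10 dB above T (since output overshoot × R = input overshoot: (-20 − T)·2.5 = -14 − T gives T = -24 dBFS).
Check: -24 + (-14 − (-24))/2.5 = -24 + 4 = -20 dBFS. ✓

-24 dBFS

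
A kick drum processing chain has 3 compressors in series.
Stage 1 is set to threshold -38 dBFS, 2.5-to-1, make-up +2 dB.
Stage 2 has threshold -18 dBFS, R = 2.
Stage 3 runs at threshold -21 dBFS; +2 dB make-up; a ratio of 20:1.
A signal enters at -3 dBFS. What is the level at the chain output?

-20 dBFS

Stage 1: 35 dB above -38 dBFS, reduced 2.5:1 to 14 dB above → -24 dBFS; +2 dB make-up → -22 dBFS.
Stage 2: below threshold (-22 ≤ -18); passes unchanged; output -22 dBFS.
Stage 3: -22 dBFS is at or below the -21 dBFS threshold — no compression; make-up brings it to -20 dBFS.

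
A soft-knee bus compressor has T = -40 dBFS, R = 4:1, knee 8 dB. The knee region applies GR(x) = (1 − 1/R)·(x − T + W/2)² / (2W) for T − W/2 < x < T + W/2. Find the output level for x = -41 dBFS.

-41.421875 dBFS

x − T + W/2 = -41 − (-40) + 4 = 3.
GR = (1 − 1/4) × 3² / 16 = 0.75 × 9 / 16 = 0.421875 dB.
Output = -41 − 0.421875 = -41.421875 dBFS.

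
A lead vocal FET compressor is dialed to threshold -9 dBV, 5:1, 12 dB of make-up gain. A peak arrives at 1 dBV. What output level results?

5 dBV

1 dBV sits 10 dB over threshold.
5:1 compression reduces that to 10/5 = 2 dB over.
That puts the output at -7 dBV; make-up adds 12 dB, giving 5 dBV.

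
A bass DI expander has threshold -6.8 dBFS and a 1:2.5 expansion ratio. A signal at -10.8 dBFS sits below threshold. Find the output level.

-16.8 dBFS

The input is 4 dB below the -6.8 dBFS threshold.
A 1:2.5 expander multiplies undershoot by 2.5: 4 × 2.5 = 10 dB below threshold.
Output = -6.8 − 10 = -16.8 dBFS.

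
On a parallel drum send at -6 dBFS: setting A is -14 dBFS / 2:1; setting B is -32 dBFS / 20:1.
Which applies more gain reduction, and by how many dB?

B, by 20.7 dB

A: overshoot 8 dB → output overshoot 4 dB → GR 4 dB.
B: overshoot 26 dB → output overshoot 1.3 dB → GR 24.7 dB.
Difference: 20.7 dB in favour of B.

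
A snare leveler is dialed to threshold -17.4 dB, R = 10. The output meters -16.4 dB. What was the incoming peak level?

-7.4 dB

That's 1 dB above the -17.4 dB threshold.
Before 10:1 compression the overshoot was 1 × 10 = 10 dB, so input = -17.4 + 10 = -7.4 dB.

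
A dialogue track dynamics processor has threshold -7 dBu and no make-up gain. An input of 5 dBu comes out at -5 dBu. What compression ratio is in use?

6:1

Input overshoot = 5 − (-7) = 12 dB; output overshoot = -5 − (-7) = 2 dB.
Ratio = 12 / 2 = 6.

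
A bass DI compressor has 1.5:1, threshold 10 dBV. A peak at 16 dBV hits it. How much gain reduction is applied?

Overshoot = 16 − 10 = 6 dB.
After 1.5:1 compression the overshoot becomes 6/1.5 = 4 dB.
GR = overshoot in − overshoot out = 6 − 4 = 2 dB.

2 dB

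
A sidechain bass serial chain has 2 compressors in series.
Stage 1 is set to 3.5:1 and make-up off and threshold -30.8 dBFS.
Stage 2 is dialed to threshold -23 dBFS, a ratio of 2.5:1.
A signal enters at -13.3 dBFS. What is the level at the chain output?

-25.8 dBFS

Stage 1: 17.5 dB above -30.8 dBFS, reduced 3.5:1 to 5 dB above → -25.8 dBFS.
Stage 2: below threshold (-25.8 ≤ -23); passes unchanged; output -25.8 dBFS.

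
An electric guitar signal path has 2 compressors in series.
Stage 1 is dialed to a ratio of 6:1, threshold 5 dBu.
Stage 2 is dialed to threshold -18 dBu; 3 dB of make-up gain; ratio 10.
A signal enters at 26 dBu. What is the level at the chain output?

-12.35 dBu

Stage 1: 26 dBu is 21 dB over 5 dBu; at 6:1 that becomes 3.5 dB over, giving 8.5 dBu.
Stage 2: 26.5 dB above -18 dBu, reduced 10:1 to 2.65 dB above → -15.35 dBu; +3 dB make-up → -12.35 dBu.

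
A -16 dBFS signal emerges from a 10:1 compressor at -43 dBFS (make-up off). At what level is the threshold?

Gain reduction = -16 − (-43) = 27 dB; output overshoot = GR / (R − 1) = 27 / 9 = 3 dB.
Threshold = output − output overshoot = -43 − 3 = -46 dBFS.

-46 dBFS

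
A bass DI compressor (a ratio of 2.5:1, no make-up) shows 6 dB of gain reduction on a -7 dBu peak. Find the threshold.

Input is 10 dB above T (since output overshoot × R = input overshoot: (-13 − T)·2.5 = -7 − T gives T = -17 dBu).
Check: -17 + (-7 − (-17))/2.5 = -17 + 4 = -13 dBu. ✓

-17 dBu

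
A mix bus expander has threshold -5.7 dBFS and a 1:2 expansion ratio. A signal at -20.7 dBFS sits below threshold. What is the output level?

-35.7 dBFS

Undershoot = (-5.7) − (-20.7) = 15 dB.
At 1:2, that expands to 30 dB under threshold.
Output = -5.7 − 30 = -35.7 dBFS.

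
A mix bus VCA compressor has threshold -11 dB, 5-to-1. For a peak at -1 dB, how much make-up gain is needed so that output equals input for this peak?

Without make-up, output = threshold + overshoot/5 = -11 + 2 = -9 dB.
Gap to target: 8 dB.

8 dB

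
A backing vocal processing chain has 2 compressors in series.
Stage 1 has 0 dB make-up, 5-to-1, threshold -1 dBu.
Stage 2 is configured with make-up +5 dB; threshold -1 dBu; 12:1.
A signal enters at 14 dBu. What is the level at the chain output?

4.25 dBu

Stage 1: 14 dBu is 15 dB over -1 dBu; at 5:1 that becomes 3 dB over, giving 2 dBu.
Stage 2: 2 dBu is 3 dB over -1 dBu; at 12:1 that becomes 0.25 dB over, giving -0.75 dBu; +5 dB make-up → 4.25 dBu.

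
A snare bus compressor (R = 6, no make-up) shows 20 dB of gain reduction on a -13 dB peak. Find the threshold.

Input is 24 dB above T (since output overshoot × R = input overshoot: (-33 − T)·6 = -13 − T gives T = -37 dB).
Check: -37 + (-13 − (-37))/6 = -37 + 4 = -33 dB. ✓

-37 dB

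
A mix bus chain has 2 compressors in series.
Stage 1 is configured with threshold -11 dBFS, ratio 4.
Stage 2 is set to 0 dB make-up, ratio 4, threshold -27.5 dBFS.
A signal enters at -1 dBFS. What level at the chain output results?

-22.75 dBFS

Stage 1: -1 dBFS is 10 dB over -11 dBFS; at 4:1 that becomes 2.5 dB over, giving -8.5 dBFS.
Stage 2: overshoot 19 dB → 19/4 = 4.75 dB → -22.75 dBFS.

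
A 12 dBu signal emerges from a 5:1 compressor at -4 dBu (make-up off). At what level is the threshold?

Gain reduction = 12 − (-4) = 16 dB; output overshoot = GR / (R − 1) = 16 / 4 = 4 dB.
Threshold = output − output overshoot = -4 − 4 = -8 dBu.

-8 dBu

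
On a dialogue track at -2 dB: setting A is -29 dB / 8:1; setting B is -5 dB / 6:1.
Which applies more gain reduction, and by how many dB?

A: GR = 27 − 27/8 = 23.625 dB.
B: GR = 3 − 3/6 = 2.5 dB.
A reduces 21.125 dB more.

A, by 21.125 dB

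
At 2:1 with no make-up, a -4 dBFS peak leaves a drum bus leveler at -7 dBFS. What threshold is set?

-10 dBFS

Let T be the threshold. Output overshoot = (input overshoot)/R, so -7 − T = (-4 − T)/2.
2·(-7 − T) = -4 − T → 1·T = -14 − (-4) = -10.
T = -10/1 = -10 dBFS.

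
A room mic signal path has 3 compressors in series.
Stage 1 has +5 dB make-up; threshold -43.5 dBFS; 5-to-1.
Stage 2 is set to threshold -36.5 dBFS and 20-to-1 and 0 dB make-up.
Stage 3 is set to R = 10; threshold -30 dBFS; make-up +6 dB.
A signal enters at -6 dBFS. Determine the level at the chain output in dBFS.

-30.225 dBFS

Stage 1: overshoot 37.5 dB → 37.5/5 = 7.5 dB → -36 dBFS; +5 dB make-up → -31 dBFS.
Stage 2: 5.5 dB above -36.5 dBFS, reduced 20:1 to 0.275 dB above → -36.225 dBFS.
Stage 3: below threshold (-36.225 ≤ -30); passes unchanged; make-up brings it to -30.225 dBFS.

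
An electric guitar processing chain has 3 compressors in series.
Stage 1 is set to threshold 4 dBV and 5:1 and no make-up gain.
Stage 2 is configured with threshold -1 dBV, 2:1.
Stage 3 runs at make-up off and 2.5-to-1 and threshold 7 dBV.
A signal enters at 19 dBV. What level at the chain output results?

3 dBV

Stage 1: 15 dB above 4 dBV, reduced 5:1 to 3 dB above → 7 dBV.
Stage 2: 8 dB above -1 dBV, reduced 2:1 to 4 dB above → 3 dBV.
Stage 3: 3 dBV is at or below the 7 dBV threshold — no compression; output 3 dBV.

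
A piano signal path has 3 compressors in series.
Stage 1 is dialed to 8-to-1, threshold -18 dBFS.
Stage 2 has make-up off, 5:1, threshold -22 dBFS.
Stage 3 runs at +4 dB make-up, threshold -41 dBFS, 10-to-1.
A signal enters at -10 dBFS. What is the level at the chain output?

Stage 1: -10 dBFS is 8 dB over -18 dBFS; at 8:1 that becomes 1 dB over, giving -17 dBFS.
Stage 2: 5 dB above -22 dBFS, reduced 5:1 to 1 dB above → -21 dBFS.
Stage 3: overshoot 20 dB → 20/10 = 2 dB → -39 dBFS; +4 dB make-up → -35 dBFS.

-35 dBFS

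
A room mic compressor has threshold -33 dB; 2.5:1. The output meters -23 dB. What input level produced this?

That's 10 dB above the -33 dB threshold.
Undo the ratio: input overshoot = 10 × 2.5 = 25 dB, giving input = -8 dB.

-8 dB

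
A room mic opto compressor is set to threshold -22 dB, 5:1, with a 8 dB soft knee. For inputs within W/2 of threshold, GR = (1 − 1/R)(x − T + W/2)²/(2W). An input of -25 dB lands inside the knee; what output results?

x − T + W/2 = -25 − (-22) + 4 = 1.
GR = (1 − 1/5) × 1² / 16 = 0.8 × 1 / 16 = 0.05 dB.
Output = -25 − 0.05 = -25.05 dB.

-25.05 dB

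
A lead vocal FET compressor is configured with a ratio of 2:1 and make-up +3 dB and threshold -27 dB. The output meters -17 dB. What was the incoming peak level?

Before make-up, the level was -17 − 3 = -20 dB.
Post-compression overshoot = -20 − (-27) = 7 dB.
Input overshoot = R × output overshoot = 14 dB → input = -27 + 14 = -13 dB.

-13 dB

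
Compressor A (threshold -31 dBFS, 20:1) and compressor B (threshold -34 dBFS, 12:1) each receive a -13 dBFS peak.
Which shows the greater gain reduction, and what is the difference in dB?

A: GR = 18 − 18/20 = 17.1 dB.
B: GR = 21 − 21/12 = 19.25 dB.
B reduces 2.15 dB more.

B, by 2.15 dB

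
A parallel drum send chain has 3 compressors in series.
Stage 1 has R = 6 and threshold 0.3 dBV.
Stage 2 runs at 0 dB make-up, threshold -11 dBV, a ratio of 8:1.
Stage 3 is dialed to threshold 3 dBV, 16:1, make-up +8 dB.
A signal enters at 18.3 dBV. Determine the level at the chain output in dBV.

-1.2125 dBV

Stage 1: 18.3 dBV is 18 dB over 0.3 dBV; at 6:1 that becomes 3 dB over, giving 3.3 dBV.
Stage 2: 3.3 dBV is 14.3 dB over -11 dBV; at 8:1 that becomes 1.7875 dB over, giving -9.2125 dBV.
Stage 3: -9.2125 dBV is at or below the 3 dBV threshold — no compression; make-up brings it to -1.2125 dBV.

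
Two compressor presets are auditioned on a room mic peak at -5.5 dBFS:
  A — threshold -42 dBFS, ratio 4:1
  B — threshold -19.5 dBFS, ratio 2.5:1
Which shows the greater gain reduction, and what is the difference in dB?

A: overshoot 36.5 dB → output overshoot 9.125 dB → GR 27.375 dB.
B: overshoot 14 dB → output overshoot 5.6 dB → GR 8.4 dB.
A applies 18.975 dB more gain reduction.

A, by 18.975 dB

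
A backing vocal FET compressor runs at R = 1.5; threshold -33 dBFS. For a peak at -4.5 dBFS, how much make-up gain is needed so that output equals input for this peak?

9.5 dB

The peak compresses to -33 + 28.5/1.5 = -14 dBFS.
To reach -4.5 dBFS requires -4.5 − (-14) = 9.5 dB of make-up.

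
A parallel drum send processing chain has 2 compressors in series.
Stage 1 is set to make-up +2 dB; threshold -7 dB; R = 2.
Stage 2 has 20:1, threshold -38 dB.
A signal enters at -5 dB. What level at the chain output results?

-36.3 dB

Stage 1: -5 dB is 2 dB over -7 dB; at 2:1 that becomes 1 dB over, giving -6 dB; +2 dB make-up → -4 dB.
Stage 2: -4 dB is 34 dB over -38 dB; at 20:1 that becomes 1.7 dB over, giving -36.3 dB.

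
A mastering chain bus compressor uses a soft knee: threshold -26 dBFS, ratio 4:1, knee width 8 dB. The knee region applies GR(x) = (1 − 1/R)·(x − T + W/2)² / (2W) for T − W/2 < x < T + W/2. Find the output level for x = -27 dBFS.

x − T + W/2 = -27 − (-26) + 4 = 3.
GR = (1 − 1/4) × 3² / 16 = 0.75 × 9 / 16 = 0.421875 dB.
Output = -27 − 0.421875 = -27.421875 dBFS.

-27.421875 dBFS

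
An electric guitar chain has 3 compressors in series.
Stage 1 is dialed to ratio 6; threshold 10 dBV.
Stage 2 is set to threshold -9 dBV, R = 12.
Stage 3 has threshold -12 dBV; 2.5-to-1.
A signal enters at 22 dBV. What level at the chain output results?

-10.1 dBV

Stage 1: 22 dBV is 12 dB over 10 dBV; at 6:1 that becomes 2 dB over, giving 12 dBV.
Stage 2: 21 dB above -9 dBV, reduced 12:1 to 1.75 dB above → -7.25 dBV.
Stage 3: -7.25 dBV is 4.75 dB over -12 dBV; at 2.5:1 that becomes 1.9 dB over, giving -10.1 dBV.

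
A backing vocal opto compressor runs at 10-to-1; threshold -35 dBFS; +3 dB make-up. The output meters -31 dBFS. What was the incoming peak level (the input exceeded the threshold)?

-25 dBFS

Stripping the +3 dB make-up gives -34 dBFS at the gain stage.
That's 1 dB above the -35 dBFS threshold.
Before 10:1 compression the overshoot was 1 × 10 = 10 dB, so input = -35 + 10 = -25 dBFS.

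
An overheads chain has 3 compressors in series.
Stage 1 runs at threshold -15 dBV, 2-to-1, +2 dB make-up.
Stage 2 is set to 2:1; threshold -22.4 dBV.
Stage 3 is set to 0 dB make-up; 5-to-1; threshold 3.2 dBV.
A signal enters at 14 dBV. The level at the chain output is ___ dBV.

Stage 1: overshoot 29 dB → 29/2 = 14.5 dB → -0.5 dBV; +2 dB make-up → 1.5 dBV.
Stage 2: overshoot 23.9 dB → 23.9/2 = 11.95 dB → -10.45 dBV.
Stage 3: -10.45 dBV is at or below the 3.2 dBV threshold — no compression; output -10.45 dBV.

-10.45 dBV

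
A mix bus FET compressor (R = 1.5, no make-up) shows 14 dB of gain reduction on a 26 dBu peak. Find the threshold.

Input is 42 dB above T (since output overshoot × R = input overshoot: (12 − T)·1.5 = 26 − T gives T = -16 dBu).
Check: -16 + (26 − (-16))/1.5 = -16 + 28 = 12 dBu. ✓

-16 dBu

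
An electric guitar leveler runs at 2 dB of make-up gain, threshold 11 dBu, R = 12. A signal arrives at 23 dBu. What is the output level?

14 dBu

23 dBu sits 12 dB over threshold.
At 12:1 the overshoot is divided by 12, leaving 1 dB above threshold.
That puts the output at 12 dBu; make-up adds 2 dB, giving 14 dBu.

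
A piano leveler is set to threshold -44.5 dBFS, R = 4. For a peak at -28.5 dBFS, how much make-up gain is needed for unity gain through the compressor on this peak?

The peak compresses to -44.5 + 16/4 = -40.5 dBFS.
To reach -28.5 dBFS requires -28.5 − (-40.5) = 12 dB of make-up.

12 dB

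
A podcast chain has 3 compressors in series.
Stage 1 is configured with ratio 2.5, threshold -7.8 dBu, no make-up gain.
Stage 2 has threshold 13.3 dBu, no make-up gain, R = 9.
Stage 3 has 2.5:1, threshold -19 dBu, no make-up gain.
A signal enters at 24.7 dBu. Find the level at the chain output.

-9.32 dBu

Stage 1: 24.7 dBu is 32.5 dB over -7.8 dBu; at 2.5:1 that becomes 13 dB over, giving 5.2 dBu.
Stage 2: 5.2 dBu is at or below the 13.3 dBu threshold — no compression; output 5.2 dBu.
Stage 3: overshoot 24.2 dB → 24.2/2.5 = 9.68 dB → -9.32 dBu.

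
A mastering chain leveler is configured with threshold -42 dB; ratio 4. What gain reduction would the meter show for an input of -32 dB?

Overshoot = -32 − (-42) = 10 dB.
At 4:1, output sits 10/4 = 2.5 dB above threshold.
Gain reduction = 10 − 2.5 = 7.5 dB.

7.5 dB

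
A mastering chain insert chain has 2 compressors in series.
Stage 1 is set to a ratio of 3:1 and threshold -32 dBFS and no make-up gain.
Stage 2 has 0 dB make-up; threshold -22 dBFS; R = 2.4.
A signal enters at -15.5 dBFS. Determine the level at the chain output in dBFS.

Stage 1: overshoot 16.5 dB → 16.5/3 = 5.5 dB → -26.5 dBFS.
Stage 2: below threshold (-26.5 ≤ -22); passes unchanged; output -26.5 dBFS.

-26.5 dBFS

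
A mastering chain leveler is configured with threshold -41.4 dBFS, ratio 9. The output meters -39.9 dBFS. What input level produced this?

The compressed level sits -39.9 − (-41.4) = 1.5 dB over threshold.
Undo the ratio: input overshoot = 1.5 × 9 = 13.5 dB, giving input = -27.9 dBFS.

-27.9 dBFS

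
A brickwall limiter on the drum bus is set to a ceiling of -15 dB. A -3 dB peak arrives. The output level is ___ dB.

-15 dB

At ∞:1, everything above -15 dB is held at the ceiling.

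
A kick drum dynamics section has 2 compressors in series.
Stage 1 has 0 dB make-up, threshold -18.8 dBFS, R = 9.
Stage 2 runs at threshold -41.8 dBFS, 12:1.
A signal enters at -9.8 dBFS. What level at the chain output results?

-39.8 dBFS

Stage 1: -9.8 dBFS is 9 dB over -18.8 dBFS; at 9:1 that becomes 1 dB over, giving -17.8 dBFS.
Stage 2: 24 dB above -41.8 dBFS, reduced 12:1 to 2 dB above → -39.8 dBFS.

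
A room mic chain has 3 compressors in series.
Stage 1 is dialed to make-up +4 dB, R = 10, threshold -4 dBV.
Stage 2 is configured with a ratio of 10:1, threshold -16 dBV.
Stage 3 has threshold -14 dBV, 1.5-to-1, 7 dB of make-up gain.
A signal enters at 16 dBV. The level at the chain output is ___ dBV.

Stage 1: 16 dBV is 20 dB over -4 dBV; at 10:1 that becomes 2 dB over, giving -2 dBV; +4 dB make-up → 2 dBV.
Stage 2: overshoot 18 dB → 18/10 = 1.8 dB → -14.2 dBV.
Stage 3: -14.2 dBV ≤ -14 dBV, so stage 3 doesn't engage; make-up brings it to -7.2 dBV.

-7.2 dBV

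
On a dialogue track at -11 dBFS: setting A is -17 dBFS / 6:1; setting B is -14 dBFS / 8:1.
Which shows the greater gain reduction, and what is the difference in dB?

A, by 2.375 dB

A: GR = 6 − 6/6 = 5 dB.
B: GR = 3 − 3/8 = 2.625 dB.
Difference: 2.375 dB in favour of A.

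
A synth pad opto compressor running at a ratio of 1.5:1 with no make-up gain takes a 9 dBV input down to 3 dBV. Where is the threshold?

Let T be the threshold. Output overshoot = (input overshoot)/R, so 3 − T = (9 − T)/1.5.
1.5·(3 − T) = 9 − T → 0.5·T = 4.5 − 9 = -4.5.
T = -4.5/0.5 = -9 dBV.

-9 dBV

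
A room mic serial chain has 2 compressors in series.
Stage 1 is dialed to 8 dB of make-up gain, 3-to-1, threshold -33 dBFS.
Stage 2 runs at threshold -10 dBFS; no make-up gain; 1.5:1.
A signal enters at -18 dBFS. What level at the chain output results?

Stage 1: -18 dBFS is 15 dB over -33 dBFS; at 3:1 that becomes 5 dB over, giving -28 dBFS; +8 dB make-up → -20 dBFS.
Stage 2: -20 dBFS is at or below the -10 dBFS threshold — no compression; output -20 dBFS.

-20 dBFS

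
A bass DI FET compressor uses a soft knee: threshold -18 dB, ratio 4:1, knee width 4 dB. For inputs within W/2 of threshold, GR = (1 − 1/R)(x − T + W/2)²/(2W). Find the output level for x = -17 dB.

x − T + W/2 = -17 − (-18) + 2 = 3.
GR = (1 − 1/4) × 3² / 8 = 0.75 × 9 / 8 = 0.84375 dB.
Output = -17 − 0.84375 = -17.84375 dB.

-17.84375 dB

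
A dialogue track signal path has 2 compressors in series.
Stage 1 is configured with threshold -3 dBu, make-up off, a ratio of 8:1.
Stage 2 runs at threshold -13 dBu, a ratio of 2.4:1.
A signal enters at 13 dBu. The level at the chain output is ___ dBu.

-8 dBu

Stage 1: 16 dB above -3 dBu, reduced 8:1 to 2 dB above → -1 dBu.
Stage 2: overshoot 12 dB → 12/2.4 = 5 dB → -8 dBu.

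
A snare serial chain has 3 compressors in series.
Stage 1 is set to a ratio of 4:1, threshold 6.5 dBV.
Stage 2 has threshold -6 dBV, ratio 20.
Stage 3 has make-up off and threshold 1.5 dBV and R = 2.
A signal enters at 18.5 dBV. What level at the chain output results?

-5.225 dBV

Stage 1: overshoot 12 dB → 12/4 = 3 dB → 9.5 dBV.
Stage 2: 9.5 dBV is 15.5 dB over -6 dBV; at 20:1 that becomes 0.775 dB over, giving -5.225 dBV.
Stage 3: -5.225 dBV is at or below the 1.5 dBV threshold — no compression; output -5.225 dBV.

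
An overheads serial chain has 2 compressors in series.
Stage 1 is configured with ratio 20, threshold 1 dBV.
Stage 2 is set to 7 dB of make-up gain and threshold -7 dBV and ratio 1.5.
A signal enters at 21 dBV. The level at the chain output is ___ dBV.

Stage 1: overshoot 20 dB → 20/20 = 1 dB → 2 dBV.
Stage 2: 9 dB above -7 dBV, reduced 1.5:1 to 6 dB above → -1 dBV; +7 dB make-up → 6 dBV.

6 dBV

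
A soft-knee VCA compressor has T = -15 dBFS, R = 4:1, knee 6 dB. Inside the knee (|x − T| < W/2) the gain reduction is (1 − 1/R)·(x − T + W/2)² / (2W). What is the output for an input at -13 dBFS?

x − T + W/2 = -13 − (-15) + 3 = 5.
GR = (1 − 1/4) × 5² / 12 = 0.75 × 25 / 12 = 1.5625 dB.
Output = -13 − 1.5625 = -14.5625 dBFS.

-14.5625 dBFS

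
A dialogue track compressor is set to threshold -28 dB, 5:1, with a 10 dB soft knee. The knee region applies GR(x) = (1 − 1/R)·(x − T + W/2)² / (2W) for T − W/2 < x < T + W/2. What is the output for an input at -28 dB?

x − T + W/2 = -28 − (-28) + 5 = 5.
GR = (1 − 1/5) × 5² / 20 = 0.8 × 25 / 20 = 1 dB.
Output = -28 − 1 = -29 dB.

-29 dB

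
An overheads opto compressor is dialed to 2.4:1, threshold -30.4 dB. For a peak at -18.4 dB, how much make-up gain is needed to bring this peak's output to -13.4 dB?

The peak compresses to -30.4 + 12/2.4 = -25.4 dB.
To reach -13.4 dB requires -13.4 − (-25.4) = 12 dB of make-up.

12 dB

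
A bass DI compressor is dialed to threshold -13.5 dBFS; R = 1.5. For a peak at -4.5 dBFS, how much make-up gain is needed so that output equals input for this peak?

3 dB

Without make-up, output = threshold + overshoot/1.5 = -13.5 + 6 = -7.5 dBFS.
Gap to target: 3 dB.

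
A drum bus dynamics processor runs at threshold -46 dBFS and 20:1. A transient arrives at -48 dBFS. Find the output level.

-48 dBFS is 2 dB below the -46 dBFS threshold, so no gain reduction is applied.
Output = input = -48 dBFS.

-48 dBFS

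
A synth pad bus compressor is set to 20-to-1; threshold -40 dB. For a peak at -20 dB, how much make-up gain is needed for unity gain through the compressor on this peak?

The peak compresses to -40 + 20/20 = -39 dB.
To reach -20 dB requires -20 − (-39) = 19 dB of make-up.

19 dB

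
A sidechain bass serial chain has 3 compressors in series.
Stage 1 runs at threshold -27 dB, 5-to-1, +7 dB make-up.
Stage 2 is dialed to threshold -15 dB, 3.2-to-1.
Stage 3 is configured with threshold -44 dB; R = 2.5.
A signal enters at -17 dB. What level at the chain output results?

Stage 1: 10 dB above -27 dB, reduced 5:1 to 2 dB above → -25 dB; +7 dB make-up → -18 dB.
Stage 2: below threshold (-18 ≤ -15); passes unchanged; output -18 dB.
Stage 3: -18 dB is 26 dB over -44 dB; at 2.5:1 that becomes 10.4 dB over, giving -33.6 dB.

-33.6 dB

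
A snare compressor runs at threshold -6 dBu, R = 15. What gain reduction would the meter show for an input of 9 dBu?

9 dBu exceeds the threshold by 15 dB.
A 15:1 ratio leaves 1 dB of that excess.
Gain reduction = 15 − 1 = 14 dB.

14 dB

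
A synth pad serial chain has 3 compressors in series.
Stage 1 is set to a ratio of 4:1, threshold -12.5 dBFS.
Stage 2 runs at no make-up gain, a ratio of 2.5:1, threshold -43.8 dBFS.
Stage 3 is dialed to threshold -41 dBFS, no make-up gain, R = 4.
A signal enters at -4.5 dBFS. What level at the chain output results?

-38.37 dBFS

Stage 1: -4.5 dBFS is 8 dB over -12.5 dBFS; at 4:1 that becomes 2 dB over, giving -10.5 dBFS.
Stage 2: 33.3 dB above -43.8 dBFS, reduced 2.5:1 to 13.32 dB above → -30.48 dBFS.
Stage 3: 10.52 dB above -41 dBFS, reduced 4:1 to 2.63 dB above → -38.37 dBFS.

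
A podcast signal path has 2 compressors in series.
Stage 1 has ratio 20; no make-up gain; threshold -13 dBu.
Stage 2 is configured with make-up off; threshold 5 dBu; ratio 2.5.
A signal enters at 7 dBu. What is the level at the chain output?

Stage 1: overshoot 20 dB → 20/20 = 1 dB → -12 dBu.
Stage 2: -12 dBu is at or below the 5 dBu threshold — no compression; output -12 dBu.

-12 dBu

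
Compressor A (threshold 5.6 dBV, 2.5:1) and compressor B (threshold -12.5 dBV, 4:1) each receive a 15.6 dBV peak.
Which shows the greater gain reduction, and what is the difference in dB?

B, by 15.075 dB

A: overshoot 10 dB → output overshoot 4 dB → GR 6 dB.
B: overshoot 28.1 dB → output overshoot 7.025 dB → GR 21.075 dB.
Difference: 15.075 dB in favour of B.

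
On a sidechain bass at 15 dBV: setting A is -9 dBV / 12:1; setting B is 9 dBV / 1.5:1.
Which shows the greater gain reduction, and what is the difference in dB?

A: 24 dB over, compressed to 2 dB over, so 22 dB of GR.
B: 6 dB over, compressed to 4 dB over, so 2 dB of GR.
A reduces 20 dB more.

A, by 20 dB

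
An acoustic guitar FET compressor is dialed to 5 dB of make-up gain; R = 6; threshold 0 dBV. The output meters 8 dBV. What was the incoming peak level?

18 dBV

Before make-up, the level was 8 − 5 = 3 dBV.
Post-compression overshoot = 3 − 0 = 3 dB.
Input overshoot = R × output overshoot = 18 dB → input = 0 + 18 = 18 dBV.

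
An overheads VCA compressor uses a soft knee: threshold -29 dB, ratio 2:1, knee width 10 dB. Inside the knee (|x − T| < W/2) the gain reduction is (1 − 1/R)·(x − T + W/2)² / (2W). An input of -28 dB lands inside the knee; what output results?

x − T + W/2 = -28 − (-29) + 5 = 6.
GR = (1 − 1/2) × 6² / 20 = 0.5 × 36 / 20 = 0.9 dB.
Output = -28 − 0.9 = -28.9 dB.

-28.9 dB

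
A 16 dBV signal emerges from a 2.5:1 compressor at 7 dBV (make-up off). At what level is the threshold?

1 dBV

Let T be the threshold. Output overshoot = (input overshoot)/R, so 7 − T = (16 − T)/2.5.
2.5·(7 − T) = 16 − T → 1.5·T = 17.5 − 16 = 1.5.
T = 1.5/1.5 = 1 dBV.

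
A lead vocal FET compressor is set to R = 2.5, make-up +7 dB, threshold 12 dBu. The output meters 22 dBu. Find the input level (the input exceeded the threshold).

19.5 dBu

Before make-up, the level was 22 − 7 = 15 dBu.
That's 3 dB above the 12 dBu threshold.
Undo the ratio: input overshoot = 3 × 2.5 = 7.5 dB, giving input = 19.5 dBu.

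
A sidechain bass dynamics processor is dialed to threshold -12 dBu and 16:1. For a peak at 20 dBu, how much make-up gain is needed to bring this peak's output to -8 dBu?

2 dB

Without make-up, output = threshold + overshoot/16 = -12 + 2 = -10 dBu.
Gap to target: 2 dB.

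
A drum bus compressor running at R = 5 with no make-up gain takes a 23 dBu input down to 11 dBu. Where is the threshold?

Let T be the threshold. Output overshoot = (input overshoot)/R, so 11 − T = (23 − T)/5.
5·(11 − T) = 23 − T → 4·T = 55 − 23 = 32.
T = 32/4 = 8 dBu.

8 dBu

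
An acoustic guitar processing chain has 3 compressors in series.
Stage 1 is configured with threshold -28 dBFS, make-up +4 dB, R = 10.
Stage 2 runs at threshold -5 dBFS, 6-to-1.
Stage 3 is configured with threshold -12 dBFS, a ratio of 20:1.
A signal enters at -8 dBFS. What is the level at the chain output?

Stage 1: -8 dBFS is 20 dB over -28 dBFS; at 10:1 that becomes 2 dB over, giving -26 dBFS; +4 dB make-up → -22 dBFS.
Stage 2: -22 dBFS ≤ -5 dBFS, so stage 2 doesn't engage; output -22 dBFS.
Stage 3: -22 dBFS is at or below the -12 dBFS threshold — no compression; output -22 dBFS.

-22 dBFS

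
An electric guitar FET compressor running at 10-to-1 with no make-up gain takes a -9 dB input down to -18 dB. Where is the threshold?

Input is 10 dB above T (since output overshoot × R = input overshoot: (-18 − T)·10 = -9 − T gives T = -19 dB).
Check: -19 + (-9 − (-19))/10 = -19 + 1 = -18 dB. ✓

-19 dB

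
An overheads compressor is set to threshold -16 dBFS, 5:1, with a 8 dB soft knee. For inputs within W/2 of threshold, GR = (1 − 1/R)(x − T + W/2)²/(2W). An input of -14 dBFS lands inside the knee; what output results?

-15.8 dBFS

x − T + W/2 = -14 − (-16) + 4 = 6.
GR = (1 − 1/5) × 6² / 16 = 0.8 × 36 / 16 = 1.8 dB.
Output = -14 − 1.8 = -15.8 dBFS.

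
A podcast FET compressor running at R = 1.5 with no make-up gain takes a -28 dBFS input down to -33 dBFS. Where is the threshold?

Let T be the threshold. Output overshoot = (input overshoot)/R, so -33 − T = (-28 − T)/1.5.
1.5·(-33 − T) = -28 − T → 0.5·T = -49.5 − (-28) = -21.5.
T = -21.5/0.5 = -43 dBFS.

-43 dBFS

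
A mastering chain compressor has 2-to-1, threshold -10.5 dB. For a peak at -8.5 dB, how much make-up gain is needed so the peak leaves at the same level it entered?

The peak compresses to -10.5 + 2/2 = -9.5 dB.
To reach -8.5 dB requires -8.5 − (-9.5) = 1 dB of make-up.

1 dB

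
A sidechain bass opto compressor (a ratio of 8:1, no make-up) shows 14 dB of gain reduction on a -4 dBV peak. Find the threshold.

-20 dBV

Gain reduction = -4 − (-18) = 14 dB; output overshoot = GR / (R − 1) = 14 / 7 = 2 dB.
Threshold = output − output overshoot = -18 − 2 = -20 dBV.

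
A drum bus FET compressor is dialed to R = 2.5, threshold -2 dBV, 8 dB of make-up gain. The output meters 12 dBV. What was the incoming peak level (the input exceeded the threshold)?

13 dBV

Stripping the +8 dB make-up gives 4 dBV at the gain stage.
The compressed level sits 4 − (-2) = 6 dB over threshold.
Input overshoot = R × output overshoot = 15 dB → input = -2 + 15 = 13 dBV.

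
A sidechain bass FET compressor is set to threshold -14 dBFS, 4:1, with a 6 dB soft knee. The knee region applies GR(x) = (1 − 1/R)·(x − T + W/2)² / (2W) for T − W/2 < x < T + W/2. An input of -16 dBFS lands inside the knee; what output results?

-16.0625 dBFS

x − T + W/2 = -16 − (-14) + 3 = 1.
GR = (1 − 1/4) × 1² / 12 = 0.75 × 1 / 12 = 0.0625 dB.
Output = -16 − 0.0625 = -16.0625 dBFS.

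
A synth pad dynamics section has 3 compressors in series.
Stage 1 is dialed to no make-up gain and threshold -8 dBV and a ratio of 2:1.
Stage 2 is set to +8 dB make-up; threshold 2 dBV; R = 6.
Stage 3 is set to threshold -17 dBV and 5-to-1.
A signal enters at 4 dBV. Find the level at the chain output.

-12.4 dBV

Stage 1: 4 dBV is 12 dB over -8 dBV; at 2:1 that becomes 6 dB over, giving -2 dBV.
Stage 2: -2 dBV is at or below the 2 dBV threshold — no compression; make-up brings it to 6 dBV.
Stage 3: 23 dB above -17 dBV, reduced 5:1 to 4.6 dB above → -12.4 dBV.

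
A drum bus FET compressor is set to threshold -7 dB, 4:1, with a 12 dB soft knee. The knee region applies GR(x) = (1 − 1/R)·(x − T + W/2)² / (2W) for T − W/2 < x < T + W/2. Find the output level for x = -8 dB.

-8.78125 dB

x − T + W/2 = -8 − (-7) + 6 = 5.
GR = (1 − 1/4) × 5² / 24 = 0.75 × 25 / 24 = 0.78125 dB.
Output = -8 − 0.78125 = -8.78125 dB.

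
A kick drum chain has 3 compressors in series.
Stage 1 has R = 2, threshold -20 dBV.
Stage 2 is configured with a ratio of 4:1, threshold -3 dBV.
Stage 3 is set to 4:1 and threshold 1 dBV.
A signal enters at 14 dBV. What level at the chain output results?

-3 dBV

Stage 1: 14 dBV is 34 dB over -20 dBV; at 2:1 that becomes 17 dB over, giving -3 dBV.
Stage 2: below threshold (-3 ≤ -3); passes unchanged; output -3 dBV.
Stage 3: -3 dBV ≤ 1 dBV, so stage 3 doesn't engage; output -3 dBV.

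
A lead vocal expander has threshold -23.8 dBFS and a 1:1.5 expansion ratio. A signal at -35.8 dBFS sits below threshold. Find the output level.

Below threshold, a 1:1.5 expander applies gain = (1.5−1)×(T − x) of attenuation.
(1.5−1) × 12 = 6 dB, so output = -35.8 − 6 = -41.8 dBFS.

-41.8 dBFS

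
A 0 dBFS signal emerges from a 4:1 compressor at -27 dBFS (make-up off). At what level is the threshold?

-36 dBFS

Let T be the threshold. Output overshoot = (input overshoot)/R, so -27 − T = (0 − T)/4.
4·(-27 − T) = 0 − T → 3·T = -108 − 0 = -108.
T = -108/3 = -36 dBFS.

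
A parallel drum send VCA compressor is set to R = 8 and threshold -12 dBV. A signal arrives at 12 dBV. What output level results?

The input is 24 dB above the -12 dBV threshold.
The 24 dB excess becomes 3 dB after 8:1 reduction.
That puts the output at -9 dBV.

-9 dBV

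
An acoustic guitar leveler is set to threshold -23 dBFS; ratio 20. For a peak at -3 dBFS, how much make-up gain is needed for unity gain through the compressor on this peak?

19 dB

Without make-up, output = threshold + overshoot/20 = -23 + 1 = -22 dBFS.
Gap to target: 19 dB.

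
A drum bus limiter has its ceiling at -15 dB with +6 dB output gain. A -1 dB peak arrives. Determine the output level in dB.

-9 dB

The limiter clamps the peak to its -15 dB ceiling.
Output gain then adds 6 dB: -15 + 6 = -9 dB.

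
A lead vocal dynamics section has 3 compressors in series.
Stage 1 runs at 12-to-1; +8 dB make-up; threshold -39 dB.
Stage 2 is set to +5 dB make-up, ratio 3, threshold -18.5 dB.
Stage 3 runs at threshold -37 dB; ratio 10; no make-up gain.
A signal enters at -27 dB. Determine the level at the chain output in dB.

Stage 1: -27 dB is 12 dB over -39 dB; at 12:1 that becomes 1 dB over, giving -38 dB; +8 dB make-up → -30 dB.
Stage 2: -30 dB ≤ -18.5 dB, so stage 2 doesn't engage; make-up brings it to -25 dB.
Stage 3: -25 dB is 12 dB over -37 dB; at 10:1 that becomes 1.2 dB over, giving -35.8 dB.

-35.8 dB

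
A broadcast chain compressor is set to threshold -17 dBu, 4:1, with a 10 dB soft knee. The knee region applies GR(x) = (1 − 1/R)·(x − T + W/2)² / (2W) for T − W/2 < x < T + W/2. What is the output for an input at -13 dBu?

x − T + W/2 = -13 − (-17) + 5 = 9.
GR = (1 − 1/4) × 9² / 20 = 0.75 × 81 / 20 = 3.0375 dB.
Output = -13 − 3.0375 = -16.0375 dBu.

-16.0375 dBu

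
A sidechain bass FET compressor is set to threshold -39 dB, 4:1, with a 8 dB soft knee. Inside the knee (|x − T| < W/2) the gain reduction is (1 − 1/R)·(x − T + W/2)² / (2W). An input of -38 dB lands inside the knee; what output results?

x − T + W/2 = -38 − (-39) + 4 = 5.
GR = (1 − 1/4) × 5² / 16 = 0.75 × 25 / 16 = 1.171875 dB.
Output = -38 − 1.171875 = -39.171875 dB.

-39.171875 dB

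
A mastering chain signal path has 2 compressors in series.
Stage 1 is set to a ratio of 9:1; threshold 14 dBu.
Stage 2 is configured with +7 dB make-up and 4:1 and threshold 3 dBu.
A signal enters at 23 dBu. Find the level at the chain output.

Stage 1: overshoot 9 dB → 9/9 = 1 dB → 15 dBu.
Stage 2: overshoot 12 dB → 12/4 = 3 dB → 6 dBu; +7 dB make-up → 13 dBu.

13 dBu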